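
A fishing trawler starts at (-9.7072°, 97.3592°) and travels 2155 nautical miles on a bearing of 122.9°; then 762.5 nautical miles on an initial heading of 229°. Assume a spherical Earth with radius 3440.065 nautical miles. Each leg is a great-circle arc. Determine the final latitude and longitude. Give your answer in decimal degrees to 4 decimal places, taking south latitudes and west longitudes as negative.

Apply the spherical direct solution leg by leg, carrying full precision between legs.
Leg 1: from (-9.7072°, 97.3592°), δ = 2155/3440.065 = 0.626442 rad, θ = 122.9° → φ = -26.7746°, λ = 130.8191°.
Leg 2: from (-26.7746°, 130.8191°), δ = 762.5/3440.065 = 0.221653 rad, θ = 229° → φ = -34.6267°, λ = 119.1867°.

latitude -34.6267°, longitude 119.1867°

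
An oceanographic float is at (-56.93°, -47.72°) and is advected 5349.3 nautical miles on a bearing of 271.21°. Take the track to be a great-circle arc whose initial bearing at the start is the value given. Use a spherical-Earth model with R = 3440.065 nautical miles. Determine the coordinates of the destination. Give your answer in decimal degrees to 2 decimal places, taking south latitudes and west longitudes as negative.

Angular distance δ = d/R = 5349.3 / 3440.065 = 1.555000 rad.
With φ₁ = -56.93° = -0.993616 rad and θ = 271.21° = 4.733507 rad:
sin φ₂ = sin φ₁ cos δ + cos φ₁ sin δ cos θ = (-0.838005)(0.015796) + (0.545663)(0.999875)(0.021117) = -0.001716
φ₂ = asin(-0.001716) = -0.001716 rad = -0.10°.
Δλ = atan2( sin θ sin δ cos φ₁ , cos δ − sin φ₁ sin φ₂ ) = atan2(-0.545474, 0.014358) = -1.544480 rad = -88.49°.
λ₂ = -47.72° + -88.49° = -136.21°.

latitude -0.10°, longitude -136.21°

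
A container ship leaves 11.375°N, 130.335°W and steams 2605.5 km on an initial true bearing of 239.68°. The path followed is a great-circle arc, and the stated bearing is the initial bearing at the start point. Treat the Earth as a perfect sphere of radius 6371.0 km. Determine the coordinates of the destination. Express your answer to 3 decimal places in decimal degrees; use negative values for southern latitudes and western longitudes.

Central angle δ = d/R = 0.408962 rad.
Start latitude φ₁ = 0.198531 rad; initial bearing θ = 4.183205 rad.
Destination latitude: φ₂ = arcsin( sin φ₁ cos δ + cos φ₁ sin δ cos θ ) = arcsin(-0.015841) = -0.908°.
For the longitude increment, Δλ = atan2( sin θ sin δ cos φ₁, cos δ − sin φ₁ sin φ₂ ) = atan2(-0.336523, 0.920658) = -20.079°.
Hence λ₂ = -130.335° + -20.079° = -150.414°.

latitude -0.908°, longitude -150.414°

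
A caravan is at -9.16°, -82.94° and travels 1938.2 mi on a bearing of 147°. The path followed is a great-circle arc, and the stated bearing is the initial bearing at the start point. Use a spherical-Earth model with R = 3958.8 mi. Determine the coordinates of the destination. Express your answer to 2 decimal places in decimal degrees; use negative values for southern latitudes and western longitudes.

latitude -32.00°, longitude -65.36°

Angular distance δ = d/R = 1938.2 / 3958.8 = 0.489593 rad.
Start latitude φ₁ = -0.159872 rad; initial bearing θ = 2.565634 rad.
sin φ₂ = sin φ₁ cos δ + cos φ₁ sin δ cos θ = (-0.159192)(0.882524) + (0.987248)(0.470267)(-0.838671) = -0.529860
φ₂ = asin(-0.529860) = -0.558436 rad = -32.00°.
Δλ = atan2( sin θ sin δ cos φ₁ , cos δ − sin φ₁ sin φ₂ ) = atan2(0.252859, 0.798175) = 0.306795 rad = 17.58°.
λ₂ = λ₁ + Δλ = -65.36°.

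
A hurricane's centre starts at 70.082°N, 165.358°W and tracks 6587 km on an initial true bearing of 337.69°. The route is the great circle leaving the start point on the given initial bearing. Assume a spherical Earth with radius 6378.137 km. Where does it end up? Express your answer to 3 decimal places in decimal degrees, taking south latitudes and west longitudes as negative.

latitude 48.803°, longitude 44.307°

Angular distance δ = d/R = 6587 / 6378.137 = 1.032747 rad.
Converting: φ₁ = 1.223162 rad, θ = 5.893802 rad.
Applying the spherical law of cosines for sides, sin φ₂ = sin φ₁ cos δ + cos φ₁ sin δ cos θ = 0.752450, so φ₂ = 48.803°.
For the longitude increment, Δλ = atan2( sin θ sin δ cos φ₁, cos δ − sin φ₁ sin φ₂ ) = atan2(-0.111054, -0.194977) = -150.335°.
λ₂ = -165.358° + -150.335° = -315.693°, normalized to (−180°, 180°] → 44.307°.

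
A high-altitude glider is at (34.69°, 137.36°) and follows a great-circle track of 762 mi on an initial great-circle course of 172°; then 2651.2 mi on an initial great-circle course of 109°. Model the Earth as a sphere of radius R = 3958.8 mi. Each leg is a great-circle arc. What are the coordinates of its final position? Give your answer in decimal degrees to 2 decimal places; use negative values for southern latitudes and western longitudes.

latitude 7.52°, longitude 175.33°

Apply the spherical direct solution leg by leg, carrying full precision between legs.
Leg 1: from (34.69°, 137.36°), δ = 762/3958.8 = 0.192483 rad, θ = 172° → φ = 23.76°, λ = 139.03°.
Leg 2: from (23.76°, 139.03°), δ = 2651.2/3958.8 = 0.669698 rad, θ = 109° → φ = 7.52°, λ = 175.33°.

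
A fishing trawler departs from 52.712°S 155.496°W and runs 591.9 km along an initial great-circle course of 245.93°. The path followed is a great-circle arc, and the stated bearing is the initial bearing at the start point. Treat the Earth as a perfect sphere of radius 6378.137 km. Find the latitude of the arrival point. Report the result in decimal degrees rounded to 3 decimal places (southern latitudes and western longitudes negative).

δ = 591.9/6378.137 = 0.092801 rad (5.3171°).
Start latitude φ₁ = -0.919998 rad; initial bearing θ = 4.292288 rad.
Applying the spherical law of cosines for sides, sin φ₂ = sin φ₁ cos δ + cos φ₁ sin δ cos θ = -0.815074, so φ₂ = -54.595°.
Then Δλ = atan2(-0.051259, 0.347224) = -0.146566 rad, from sin θ sin δ cos φ₁ over cos δ − sin φ₁ sin φ₂.
λ₂ = -155.496° + -8.398° = -163.894°.

latitude -54.595°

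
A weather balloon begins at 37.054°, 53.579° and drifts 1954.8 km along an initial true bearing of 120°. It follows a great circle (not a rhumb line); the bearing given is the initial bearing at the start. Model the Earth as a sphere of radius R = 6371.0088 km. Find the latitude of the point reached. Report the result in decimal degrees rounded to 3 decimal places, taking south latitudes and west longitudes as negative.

latitude 26.994°

δ = 1954.8/6371.0088 = 0.306827 rad (17.5799°).
Converting: φ₁ = 0.646714 rad, θ = 2.094395 rad.
Applying the spherical law of cosines for sides, sin φ₂ = sin φ₁ cos δ + cos φ₁ sin δ cos θ = 0.453903, so φ₂ = 26.994°.
Δλ = atan2( sin θ sin δ cos φ₁ , cos δ − sin φ₁ sin φ₂ ) = atan2(0.208751, 0.679789) = 0.297941 rad = 17.071°.
λ₂ = 53.579° + 17.071° = 70.650°.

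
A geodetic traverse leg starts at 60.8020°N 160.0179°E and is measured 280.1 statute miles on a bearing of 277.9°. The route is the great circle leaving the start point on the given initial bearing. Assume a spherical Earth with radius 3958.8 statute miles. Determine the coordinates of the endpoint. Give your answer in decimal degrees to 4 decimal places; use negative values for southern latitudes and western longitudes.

Angular distance δ = d/R = 280.1 / 3958.8 = 0.070754 rad.
Converting: φ₁ = 1.061195 rad, θ = 4.850270 rad.
Destination latitude: φ₂ = arcsin( sin φ₁ cos δ + cos φ₁ sin δ cos θ ) = arcsin(0.875495) = 61.1036°.
Then Δλ = atan2(-0.034160, 0.233244) = -0.145421 rad, from sin θ sin δ cos φ₁ over cos δ − sin φ₁ sin φ₂.
Hence λ₂ = 160.0179° + -8.3320° = 151.6859°.

latitude 61.1036°, longitude 151.6859°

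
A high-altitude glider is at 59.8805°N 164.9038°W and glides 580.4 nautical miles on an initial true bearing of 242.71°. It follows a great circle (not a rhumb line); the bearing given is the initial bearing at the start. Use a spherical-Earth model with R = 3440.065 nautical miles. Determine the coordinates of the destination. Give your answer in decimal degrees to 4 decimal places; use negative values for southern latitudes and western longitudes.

The arc subtends δ = 580.4/3440.065 = 0.168718 rad at the centre.
With φ₁ = 59.8805° = 1.045112 rad and θ = 242.71° = 4.236089 rad:
sin φ₂ = sin φ₁ cos δ + cos φ₁ sin δ cos θ = (0.864981)(0.985801) + (0.501805)(0.167918)(-0.458494) = 0.814065
φ₂ = asin(0.814065) = 0.951117 rad = 54.4950°.
Δλ = atan2( sin θ sin δ cos φ₁ , cos δ − sin φ₁ sin φ₂ ) = atan2(-0.074884, 0.281650) = -0.259863 rad = -14.8890°.
Hence λ₂ = -164.9038° + -14.8890° = -179.7928°.

latitude 54.4950°, longitude -179.7928°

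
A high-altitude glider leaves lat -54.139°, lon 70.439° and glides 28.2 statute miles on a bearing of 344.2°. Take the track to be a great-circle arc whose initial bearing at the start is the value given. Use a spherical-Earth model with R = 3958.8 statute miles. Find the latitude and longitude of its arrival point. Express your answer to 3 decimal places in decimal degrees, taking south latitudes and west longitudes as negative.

Angular distance δ = d/R = 28.2 / 3958.8 = 0.007123 rad.
With φ₁ = -54.139° = -0.944904 rad and θ = 344.2° = 6.007423 rad:
Destination latitude: φ₂ = arcsin( sin φ₁ cos δ + cos φ₁ sin δ cos θ ) = arcsin(-0.806405) = -53.746°.
Δλ = atan2( sin θ sin δ cos φ₁ , cos δ − sin φ₁ sin φ₂ ) = atan2(-0.001136, 0.346432) = -0.003280 rad = -0.188°.
λ₂ = 70.439° + -0.188° = 70.251°.

latitude -53.746°, longitude 70.251°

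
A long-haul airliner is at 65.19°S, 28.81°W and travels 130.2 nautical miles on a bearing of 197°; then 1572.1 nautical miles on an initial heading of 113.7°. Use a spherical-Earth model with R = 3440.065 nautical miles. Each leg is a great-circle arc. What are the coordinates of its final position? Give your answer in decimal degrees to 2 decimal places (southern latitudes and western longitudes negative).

Apply the spherical direct solution leg by leg, carrying full precision between legs.
Leg 1: from (-65.19°, -28.81°), δ = 130.2/3440.065 = 0.037848 rad, θ = 197° → φ = -67.26°, λ = -30.45°.
Leg 2: from (-67.26°, -30.45°), δ = 1572.1/3440.065 = 0.456997 rad, θ = 113.7° → φ = -63.66°, λ = 35.14°.

latitude -63.66°, longitude 35.14°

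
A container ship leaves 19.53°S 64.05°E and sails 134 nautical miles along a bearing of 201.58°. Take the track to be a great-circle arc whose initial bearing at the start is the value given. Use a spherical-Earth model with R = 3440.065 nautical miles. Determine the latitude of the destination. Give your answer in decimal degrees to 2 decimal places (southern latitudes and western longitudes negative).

latitude -21.60°

δ = 134/3440.065 = 0.038953 rad (2.2318°).
Converting: φ₁ = -0.340863 rad, θ = 3.518235 rad.
Destination latitude: φ₂ = arcsin( sin φ₁ cos δ + cos φ₁ sin δ cos θ ) = arcsin(-0.368177) = -21.60°.
For the longitude increment, Δλ = atan2( sin θ sin δ cos φ₁, cos δ − sin φ₁ sin φ₂ ) = atan2(-0.013499, 0.876160) = -0.88°.
λ₂ = λ₁ + Δλ = 63.17°.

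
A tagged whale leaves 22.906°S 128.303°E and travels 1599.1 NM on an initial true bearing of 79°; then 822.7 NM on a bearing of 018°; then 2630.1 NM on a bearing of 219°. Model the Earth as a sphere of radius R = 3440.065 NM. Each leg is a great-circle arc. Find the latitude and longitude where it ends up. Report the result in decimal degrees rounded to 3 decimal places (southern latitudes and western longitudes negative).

latitude -34.717°, longitude 127.689°

Apply the spherical direct solution leg by leg, carrying full precision between legs.
Leg 1: from (-22.906°, 128.303°), δ = 1599.1/3440.065 = 0.464846 rad, θ = 79° → φ = -15.612°, λ = 155.491°.
Leg 2: from (-15.612°, 155.491°), δ = 822.7/3440.065 = 0.239152 rad, θ = 18° → φ = -2.550°, λ = 159.693°.
Leg 3: from (-2.550°, 159.693°), δ = 2630.1/3440.065 = 0.764550 rad, θ = 219° → φ = -34.717°, λ = 127.689°.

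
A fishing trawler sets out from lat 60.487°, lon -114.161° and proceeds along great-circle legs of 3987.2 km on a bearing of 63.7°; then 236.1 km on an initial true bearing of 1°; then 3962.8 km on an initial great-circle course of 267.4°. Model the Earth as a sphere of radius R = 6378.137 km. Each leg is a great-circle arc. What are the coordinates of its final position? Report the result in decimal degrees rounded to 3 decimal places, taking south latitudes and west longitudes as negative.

Apply the spherical direct solution leg by leg, carrying full precision between legs.
Leg 1: from (60.487°, -114.161°), δ = 3987.2/6378.137 = 0.625136 rad, θ = 63.7° → φ = 56.449°, λ = -42.491°.
Leg 2: from (56.449°, -42.491°), δ = 236.1/6378.137 = 0.037017 rad, θ = 1° → φ = 58.570°, λ = -42.420°.
Leg 3: from (58.570°, -42.420°), δ = 3962.8/6378.137 = 0.621310 rad, θ = 267.4° → φ = 42.847°, λ = -94.900°.

latitude 42.847°, longitude -94.900°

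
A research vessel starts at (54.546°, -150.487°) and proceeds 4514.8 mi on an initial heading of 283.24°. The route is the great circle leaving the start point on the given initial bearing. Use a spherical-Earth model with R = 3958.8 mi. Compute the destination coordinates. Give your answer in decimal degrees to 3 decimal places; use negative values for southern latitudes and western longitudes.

Angular distance δ = d/R = 4514.8 / 3958.8 = 1.140447 rad.
Converting: φ₁ = 0.952007 rad, θ = 4.943471 rad.
sin φ₂ = sin φ₁ cos δ + cos φ₁ sin δ cos θ = (0.814581)(0.417189) + (0.580049)(0.908820)(0.229031) = 0.460570
φ₂ = asin(0.460570) = 0.478637 rad = 27.424°.
Then Δλ = atan2(-0.513148, 0.042017) = -1.489098 rad, from sin θ sin δ cos φ₁ over cos δ − sin φ₁ sin φ₂.
λ₂ = -150.487° + -85.319° = -235.806°, normalized to (−180°, 180°] → 124.194°.

latitude 27.424°, longitude 124.194°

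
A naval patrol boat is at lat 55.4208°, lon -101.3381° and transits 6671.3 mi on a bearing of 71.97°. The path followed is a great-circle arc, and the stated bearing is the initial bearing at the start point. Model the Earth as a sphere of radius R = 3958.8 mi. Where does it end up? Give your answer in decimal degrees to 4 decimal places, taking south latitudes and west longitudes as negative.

latitude 4.6197°, longitude 7.2635°

Central angle δ = d/R = 1.685182 rad.
Converting: φ₁ = 0.967275 rad, θ = 1.256113 rad.
sin φ₂ = sin φ₁ cos δ + cos φ₁ sin δ cos θ = (0.823342)(-0.114137) + (0.567545)(0.993465)(0.309515) = 0.080542
φ₂ = asin(0.080542) = 0.080629 rad = 4.6197°.
For the longitude increment, Δλ = atan2( sin θ sin δ cos φ₁, cos δ − sin φ₁ sin φ₂ ) = atan2(0.536149, -0.180450) = 108.6016°.
λ₂ = -101.3381° + 108.6016° = 7.2635°.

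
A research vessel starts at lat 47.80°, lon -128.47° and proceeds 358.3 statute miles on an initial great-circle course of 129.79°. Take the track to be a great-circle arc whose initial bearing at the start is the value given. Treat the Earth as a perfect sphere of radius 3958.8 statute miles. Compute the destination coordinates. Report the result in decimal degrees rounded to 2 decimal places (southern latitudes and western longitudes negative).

latitude 44.34°, longitude -122.90°

Central angle δ = d/R = 0.090507 rad.
Start latitude φ₁ = 0.834267 rad; initial bearing θ = 2.265263 rad.
Applying the spherical law of cosines for sides, sin φ₂ = sin φ₁ cos δ + cos φ₁ sin δ cos θ = 0.698918, so φ₂ = 44.34°.
For the longitude increment, Δλ = atan2( sin θ sin δ cos φ₁, cos δ − sin φ₁ sin φ₂ ) = atan2(0.046651, 0.478145) = 5.57°.
Hence λ₂ = -128.47° + 5.57° = -122.90°.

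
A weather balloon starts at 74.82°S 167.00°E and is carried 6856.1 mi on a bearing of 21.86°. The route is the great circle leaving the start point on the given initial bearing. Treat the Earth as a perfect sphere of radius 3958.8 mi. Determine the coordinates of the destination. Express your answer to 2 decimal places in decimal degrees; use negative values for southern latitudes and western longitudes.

Angular distance δ = d/R = 6856.1 / 3958.8 = 1.731863 rad.
Start latitude φ₁ = -1.305855 rad; initial bearing θ = 0.381529 rad.
Applying the spherical law of cosines for sides, sin φ₂ = sin φ₁ cos δ + cos φ₁ sin δ cos θ = 0.394654, so φ₂ = 23.24°.
For the longitude increment, Δλ = atan2( sin θ sin δ cos φ₁, cos δ − sin φ₁ sin φ₂ ) = atan2(0.096236, 0.220513) = 23.58°.
λ₂ = 167.00° + 23.58° = 190.58°, normalized to (−180°, 180°] → -169.42°.

latitude 23.24°, longitude -169.42°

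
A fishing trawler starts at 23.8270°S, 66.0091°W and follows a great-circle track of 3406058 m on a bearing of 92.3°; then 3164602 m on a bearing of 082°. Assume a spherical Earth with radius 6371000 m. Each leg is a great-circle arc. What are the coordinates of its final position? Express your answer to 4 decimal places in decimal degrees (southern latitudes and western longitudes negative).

latitude -15.0897°, longitude -3.5795°

Apply the spherical direct solution leg by leg, carrying full precision between legs.
Leg 1: from (-23.8270°, -66.0091°), δ = 3406058/6371000 = 0.534619 rad, θ = 92.3° → φ = -21.4883°, λ = -32.8386°.
Leg 2: from (-21.4883°, -32.8386°), δ = 3164602/6371000 = 0.496720 rad, θ = 82° → φ = -15.0897°, λ = -3.5795°.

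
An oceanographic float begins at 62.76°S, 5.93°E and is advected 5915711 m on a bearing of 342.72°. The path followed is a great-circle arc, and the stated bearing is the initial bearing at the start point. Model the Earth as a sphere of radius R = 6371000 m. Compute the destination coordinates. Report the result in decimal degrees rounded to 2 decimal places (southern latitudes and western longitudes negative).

The arc subtends δ = 5915711/6371000 = 0.928537 rad at the centre.
Start latitude φ₁ = -1.095369 rad; initial bearing θ = 5.981592 rad.
sin φ₂ = sin φ₁ cos δ + cos φ₁ sin δ cos θ = (-0.889097)(0.599006) + (0.457719)(0.800745)(0.954865) = -0.182601
φ₂ = asin(-0.182601) = -0.183632 rad = -10.52°.
Then Δλ = atan2(-0.108870, 0.436656) = -0.244346 rad, from sin θ sin δ cos φ₁ over cos δ − sin φ₁ sin φ₂.
λ₂ = 5.93° + -14.00° = -8.07°.

latitude -10.52°, longitude -8.07°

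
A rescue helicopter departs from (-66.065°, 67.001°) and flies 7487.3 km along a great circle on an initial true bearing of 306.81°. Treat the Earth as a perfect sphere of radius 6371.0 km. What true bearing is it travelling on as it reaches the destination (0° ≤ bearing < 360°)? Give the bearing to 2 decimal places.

The arc subtends δ = 7487.3/6371 = 1.175216 rad at the centre.
With φ₁ = -66.065° = -1.153052 rad and θ = 306.81° = 5.354845 rad:
Applying the spherical law of cosines for sides, sin φ₂ = sin φ₁ cos δ + cos φ₁ sin δ cos θ = -0.127899, so φ₂ = -7.348°.
Then Δλ = atan2(-0.299730, 0.268444) = -0.840407 rad, from sin θ sin δ cos φ₁ over cos δ − sin φ₁ sin φ₂.
λ₂ = 67.001° + -48.152° = 18.849°.
The forward bearing on arrival equals the back-azimuth from the destination plus 180°.
Back-azimuth from P₂ (-7.35°, 18.85°) to P₁ (-66.06°, 67.00°), with Δλ' = λ₁ − λ₂ = 48.15°: atan2( sin Δλ' cos φ₁ , cos φ₂ sin φ₁ − sin φ₂ cos φ₁ cos Δλ' ) = 160.88°.
Final bearing = (160.88° + 180°) mod 360° = 340.88°.

final bearing 340.88°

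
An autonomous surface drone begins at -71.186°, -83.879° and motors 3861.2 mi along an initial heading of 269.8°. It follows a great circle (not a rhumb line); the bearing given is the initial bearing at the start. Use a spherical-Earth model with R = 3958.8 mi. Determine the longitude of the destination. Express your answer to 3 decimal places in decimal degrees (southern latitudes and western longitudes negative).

δ = 3861.2/3958.8 = 0.975346 rad (55.8832°).
Converting: φ₁ = -1.242430 rad, θ = 4.708898 rad.
Applying the spherical law of cosines for sides, sin φ₂ = sin φ₁ cos δ + cos φ₁ sin δ cos θ = -0.531846, so φ₂ = -32.130°.
For the longitude increment, Δλ = atan2( sin θ sin δ cos φ₁, cos δ − sin φ₁ sin φ₂ ) = atan2(-0.266992, 0.057452) = -77.856°.
λ₂ = λ₁ + Δλ = -161.735°.

longitude -161.735°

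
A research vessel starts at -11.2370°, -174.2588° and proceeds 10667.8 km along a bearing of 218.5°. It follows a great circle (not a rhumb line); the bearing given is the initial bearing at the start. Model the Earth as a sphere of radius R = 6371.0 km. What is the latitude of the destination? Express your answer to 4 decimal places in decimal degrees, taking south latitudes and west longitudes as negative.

δ = 10667.8/6371 = 1.674431 rad (95.9378°).
Converting: φ₁ = -0.196123 rad, θ = 3.813544 rad.
Applying the spherical law of cosines for sides, sin φ₂ = sin φ₁ cos δ + cos φ₁ sin δ cos θ = -0.743328, so φ₂ = -48.0157°.
Δλ = atan2( sin θ sin δ cos φ₁ , cos δ − sin φ₁ sin φ₂ ) = atan2(-0.607305, -0.248300) = -1.958913 rad = -112.2375°.
λ₂ = -174.2588° + -112.2375° = -286.4963°, normalized to (−180°, 180°] → 73.5037°.

latitude -48.0157°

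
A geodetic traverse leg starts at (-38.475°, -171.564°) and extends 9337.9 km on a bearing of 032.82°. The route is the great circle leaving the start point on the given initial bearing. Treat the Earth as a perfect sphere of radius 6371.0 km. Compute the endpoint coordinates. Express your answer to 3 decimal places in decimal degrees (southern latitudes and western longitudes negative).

δ = 9337.9/6371 = 1.465688 rad (83.9778°).
Start latitude φ₁ = -0.671515 rad; initial bearing θ = 0.572817 rad.
Destination latitude: φ₂ = arcsin( sin φ₁ cos δ + cos φ₁ sin δ cos θ ) = arcsin(0.589009) = 36.087°.
Δλ = atan2( sin θ sin δ cos φ₁ , cos δ − sin φ₁ sin φ₂ ) = atan2(0.421980, 0.471380) = 0.730158 rad = 41.835°.
λ₂ = -171.564° + 41.835° = -129.729°.

latitude 36.087°, longitude -129.729°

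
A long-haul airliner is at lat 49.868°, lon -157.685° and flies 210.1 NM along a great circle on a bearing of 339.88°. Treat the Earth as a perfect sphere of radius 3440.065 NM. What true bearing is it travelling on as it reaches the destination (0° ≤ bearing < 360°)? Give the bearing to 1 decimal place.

Central angle δ = d/R = 0.061074 rad.
With φ₁ = 49.868° = 0.870361 rad and θ = 339.88° = 5.932025 rad:
sin φ₂ = sin φ₁ cos δ + cos φ₁ sin δ cos θ = (0.764562)(0.998136) + (0.644551)(0.061036)(0.938974) = 0.800076
φ₂ = asin(0.800076) = 0.927422 rad = 53.137°.
For the longitude increment, Δλ = atan2( sin θ sin δ cos φ₁, cos δ − sin φ₁ sin φ₂ ) = atan2(-0.013533, 0.386428) = -2.006°.
Hence λ₂ = -157.685° + -2.006° = -159.691°.
The forward bearing on arrival equals the back-azimuth from the destination plus 180°.
Back-azimuth from P₂ (53.1°, -159.7°) to P₁ (49.9°, -157.7°), with Δλ' = λ₁ − λ₂ = 2.0°: atan2( sin Δλ' cos φ₁ , cos φ₂ sin φ₁ − sin φ₂ cos φ₁ cos Δλ' ) = 158.3°.
Final bearing = (158.3° + 180°) mod 360° = 338.3°.

final bearing 338.3°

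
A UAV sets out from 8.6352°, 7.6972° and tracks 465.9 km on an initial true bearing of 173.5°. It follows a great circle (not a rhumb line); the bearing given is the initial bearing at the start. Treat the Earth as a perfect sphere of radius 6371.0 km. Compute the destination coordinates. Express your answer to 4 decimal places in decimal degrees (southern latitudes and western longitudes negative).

Angular distance δ = d/R = 465.9 / 6371 = 0.073128 rad.
Converting: φ₁ = 0.150713 rad, θ = 3.028146 rad.
sin φ₂ = sin φ₁ cos δ + cos φ₁ sin δ cos θ = (0.150143)(0.997327) + (0.988664)(0.073063)(-0.993572) = 0.077971
φ₂ = asin(0.077971) = 0.078050 rad = 4.4719°.
Then Δλ = atan2(0.008177, 0.985621) = 0.008296 rad, from sin θ sin δ cos φ₁ over cos δ − sin φ₁ sin φ₂.
Hence λ₂ = 7.6972° + 0.4753° = 8.1725°.

latitude 4.4719°, longitude 8.1725°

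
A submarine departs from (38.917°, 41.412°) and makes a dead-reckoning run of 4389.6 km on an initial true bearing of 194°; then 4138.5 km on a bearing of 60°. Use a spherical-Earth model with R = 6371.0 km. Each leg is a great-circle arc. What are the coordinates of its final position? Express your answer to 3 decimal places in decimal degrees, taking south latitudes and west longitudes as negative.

latitude 17.839°, longitude 65.950°

Apply the spherical direct solution leg by leg, carrying full precision between legs.
Leg 1: from (38.917°, 41.412°), δ = 4389.6/6371 = 0.688997 rad, θ = 194° → φ = 0.282°, λ = 32.564°.
Leg 2: from (0.282°, 32.564°), δ = 4138.5/6371 = 0.649584 rad, θ = 60° → φ = 17.839°, λ = 65.950°.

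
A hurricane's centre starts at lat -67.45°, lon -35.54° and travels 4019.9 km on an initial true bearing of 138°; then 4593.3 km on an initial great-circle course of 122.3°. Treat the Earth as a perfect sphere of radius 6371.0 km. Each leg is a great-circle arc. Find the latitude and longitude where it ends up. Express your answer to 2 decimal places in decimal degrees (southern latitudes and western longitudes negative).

Apply the spherical direct solution leg by leg, carrying full precision between legs.
Leg 1: from (-67.45°, -35.54°), δ = 4019.9/6371 = 0.630968 rad, θ = 138° → φ = -66.04°, λ = 68.02°.
Leg 2: from (-66.04°, 68.02°), δ = 4593.3/6371 = 0.720970 rad, θ = 122.3° → φ = -56.07°, λ = 159.80°.

latitude -56.07°, longitude 159.80°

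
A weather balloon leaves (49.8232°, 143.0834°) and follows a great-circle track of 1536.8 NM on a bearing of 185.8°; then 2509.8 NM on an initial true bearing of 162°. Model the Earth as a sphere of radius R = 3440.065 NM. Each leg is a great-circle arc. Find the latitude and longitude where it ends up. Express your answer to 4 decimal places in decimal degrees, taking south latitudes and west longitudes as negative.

latitude -15.7075°, longitude 152.6923°

Apply the spherical direct solution leg by leg, carrying full precision between legs.
Leg 1: from (49.8232°, 143.0834°), δ = 1536.8/3440.065 = 0.446736 rad, θ = 185.8° → φ = 24.3168°, λ = 140.3374°.
Leg 2: from (24.3168°, 140.3374°), δ = 2509.8/3440.065 = 0.729579 rad, θ = 162° → φ = -15.7075°, λ = 152.6923°.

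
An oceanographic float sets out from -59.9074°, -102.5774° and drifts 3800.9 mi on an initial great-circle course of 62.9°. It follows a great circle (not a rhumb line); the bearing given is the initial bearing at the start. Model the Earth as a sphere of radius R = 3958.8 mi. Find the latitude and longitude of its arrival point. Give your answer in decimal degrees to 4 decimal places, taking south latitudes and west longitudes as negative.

latitude -17.9997°, longitude -52.5061°

δ = 3800.9/3958.8 = 0.960114 rad (55.0105°).
With φ₁ = -59.9074° = -1.045581 rad and θ = 62.9° = 1.097812 rad:
Destination latitude: φ₂ = arcsin( sin φ₁ cos δ + cos φ₁ sin δ cos θ ) = arcsin(-0.309012) = -17.9997°.
Δλ = atan2( sin θ sin δ cos φ₁ , cos δ − sin φ₁ sin φ₂ ) = atan2(0.365677, 0.306065) = 0.873909 rad = 50.0713°.
λ₂ = λ₁ + Δλ = -52.5061°.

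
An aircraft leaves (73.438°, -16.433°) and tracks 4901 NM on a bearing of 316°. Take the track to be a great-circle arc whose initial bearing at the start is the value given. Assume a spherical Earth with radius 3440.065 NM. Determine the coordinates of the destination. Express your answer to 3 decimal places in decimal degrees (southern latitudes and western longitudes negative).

latitude 20.024°, longitude -149.423°

δ = 4901/3440.065 = 1.424682 rad (81.6283°).
Converting: φ₁ = 1.281735 rad, θ = 5.515240 rad.
Applying the spherical law of cosines for sides, sin φ₂ = sin φ₁ cos δ + cos φ₁ sin δ cos θ = 0.342419, so φ₂ = 20.024°.
For the longitude increment, Δλ = atan2( sin θ sin δ cos φ₁, cos δ − sin φ₁ sin φ₂ ) = atan2(-0.195904, -0.182618) = -132.990°.
λ₂ = λ₁ + Δλ = -149.423°.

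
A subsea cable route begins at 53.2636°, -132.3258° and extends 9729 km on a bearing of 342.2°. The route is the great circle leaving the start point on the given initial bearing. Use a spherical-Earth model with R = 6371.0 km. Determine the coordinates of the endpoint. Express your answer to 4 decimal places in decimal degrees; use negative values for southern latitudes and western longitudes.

Central angle δ = d/R = 1.527076 rad.
With φ₁ = 53.2636° = 0.929625 rad and θ = 342.2° = 5.972517 rad:
Destination latitude: φ₂ = arcsin( sin φ₁ cos δ + cos φ₁ sin δ cos θ ) = arcsin(0.603983) = 37.1557°.
Then Δλ = atan2(-0.182672, -0.440323) = -2.748343 rad, from sin θ sin δ cos φ₁ over cos δ − sin φ₁ sin φ₂.
λ₂ = -132.3258° + -157.4684° = -289.7942°, normalized to (−180°, 180°] → 70.2058°.

latitude 37.1557°, longitude 70.2058°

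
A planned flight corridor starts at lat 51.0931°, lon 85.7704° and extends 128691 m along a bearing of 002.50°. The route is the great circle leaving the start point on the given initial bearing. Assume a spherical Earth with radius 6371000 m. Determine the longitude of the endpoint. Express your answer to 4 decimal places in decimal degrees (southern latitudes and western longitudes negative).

longitude 85.8529°

δ = 128691/6371000 = 0.020199 rad (1.1573°).
With φ₁ = 51.0931° = 0.891743 rad and θ = 2.5° = 0.043633 rad:
sin φ₂ = sin φ₁ cos δ + cos φ₁ sin δ cos θ = (0.778168)(0.999796) + (0.628057)(0.020198)(0.999048) = 0.790682
φ₂ = asin(0.790682) = 0.911923 rad = 52.2493°.
For the longitude increment, Δλ = atan2( sin θ sin δ cos φ₁, cos δ − sin φ₁ sin φ₂ ) = atan2(0.000553, 0.384513) = 0.0825°.
λ₂ = 85.7704° + 0.0825° = 85.8529°.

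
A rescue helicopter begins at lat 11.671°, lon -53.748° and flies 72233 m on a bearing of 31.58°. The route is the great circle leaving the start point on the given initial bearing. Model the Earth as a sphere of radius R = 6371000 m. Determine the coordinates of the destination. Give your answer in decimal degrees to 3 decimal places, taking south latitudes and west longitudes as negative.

The arc subtends δ = 72233/6371000 = 0.011338 rad at the centre.
Start latitude φ₁ = 0.203697 rad; initial bearing θ = 0.551175 rad.
Destination latitude: φ₂ = arcsin( sin φ₁ cos δ + cos φ₁ sin δ cos θ ) = arcsin(0.211738) = 12.224°.
Δλ = atan2( sin θ sin δ cos φ₁ , cos δ − sin φ₁ sin φ₂ ) = atan2(0.005815, 0.957103) = 0.006075 rad = 0.348°.
λ₂ = λ₁ + Δλ = -53.400°.

latitude 12.224°, longitude -53.400°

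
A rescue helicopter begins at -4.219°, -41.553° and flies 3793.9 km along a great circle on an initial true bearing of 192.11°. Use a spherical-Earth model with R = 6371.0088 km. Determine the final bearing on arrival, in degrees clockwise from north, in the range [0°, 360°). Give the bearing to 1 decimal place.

final bearing 195.3°

Angular distance δ = d/R = 3793.9 / 6371.0088 = 0.595494 rad.
Start latitude φ₁ = -0.073635 rad; initial bearing θ = 3.352952 rad.
Applying the spherical law of cosines for sides, sin φ₂ = sin φ₁ cos δ + cos φ₁ sin δ cos θ = -0.607855, so φ₂ = -37.435°.
Then Δλ = atan2(-0.117356, 0.783152) = -0.148744 rad, from sin θ sin δ cos φ₁ over cos δ − sin φ₁ sin φ₂.
λ₂ = -41.553° + -8.522° = -50.075°.
The forward bearing on arrival equals the back-azimuth from the destination plus 180°.
Back-azimuth from P₂ (-37.4°, -50.1°) to P₁ (-4.2°, -41.6°), with Δλ' = λ₁ − λ₂ = 8.5°: atan2( sin Δλ' cos φ₁ , cos φ₂ sin φ₁ − sin φ₂ cos φ₁ cos Δλ' ) = 15.3°.
Final bearing = (15.3° + 180°) mod 360° = 195.3°.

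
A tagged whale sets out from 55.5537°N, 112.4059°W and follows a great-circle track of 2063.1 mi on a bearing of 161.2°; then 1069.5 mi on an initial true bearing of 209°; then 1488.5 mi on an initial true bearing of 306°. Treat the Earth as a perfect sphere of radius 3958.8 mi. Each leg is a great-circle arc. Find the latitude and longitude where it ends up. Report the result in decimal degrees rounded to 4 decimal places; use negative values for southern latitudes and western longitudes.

latitude 24.7364°, longitude -128.7844°

Apply the spherical direct solution leg by leg, carrying full precision between legs.
Leg 1: from (55.5537°, -112.4059°), δ = 2063.1/3958.8 = 0.521143 rad, θ = 161.2° → φ = 26.6536°, λ = -102.0639°.
Leg 2: from (26.6536°, -102.0639°), δ = 1069.5/3958.8 = 0.270158 rad, θ = 209° → φ = 12.9269°, λ = -109.6925°.
Leg 3: from (12.9269°, -109.6925°), δ = 1488.5/3958.8 = 0.375998 rad, θ = 306° → φ = 24.7364°, λ = -128.7844°.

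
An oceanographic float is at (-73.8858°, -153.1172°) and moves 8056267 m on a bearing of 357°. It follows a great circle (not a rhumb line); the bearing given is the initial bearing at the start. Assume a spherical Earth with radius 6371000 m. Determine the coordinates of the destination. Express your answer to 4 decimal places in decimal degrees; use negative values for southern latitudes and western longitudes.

Central angle δ = d/R = 1.264522 rad.
Converting: φ₁ = -1.289550 rad, θ = 6.230825 rad.
Applying the spherical law of cosines for sides, sin φ₂ = sin φ₁ cos δ + cos φ₁ sin δ cos θ = -0.025389, so φ₂ = -1.4548°.
For the longitude increment, Δλ = atan2( sin θ sin δ cos φ₁, cos δ − sin φ₁ sin φ₂ ) = atan2(-0.013850, 0.277117) = -2.8612°.
λ₂ = λ₁ + Δλ = -155.9784°.

latitude -1.4548°, longitude -155.9784°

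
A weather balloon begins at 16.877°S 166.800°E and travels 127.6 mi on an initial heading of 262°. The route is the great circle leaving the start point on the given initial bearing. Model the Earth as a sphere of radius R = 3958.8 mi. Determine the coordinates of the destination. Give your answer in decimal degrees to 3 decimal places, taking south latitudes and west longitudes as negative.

latitude -17.125°, longitude 164.886°

The arc subtends δ = 127.6/3958.8 = 0.032232 rad at the centre.
Converting: φ₁ = -0.294559 rad, θ = 4.572763 rad.
Applying the spherical law of cosines for sides, sin φ₂ = sin φ₁ cos δ + cos φ₁ sin δ cos θ = -0.294459, so φ₂ = -17.125°.
For the longitude increment, Δλ = atan2( sin θ sin δ cos φ₁, cos δ − sin φ₁ sin φ₂ ) = atan2(-0.030538, 0.913994) = -1.914°.
λ₂ = 166.800° + -1.914° = 164.886°.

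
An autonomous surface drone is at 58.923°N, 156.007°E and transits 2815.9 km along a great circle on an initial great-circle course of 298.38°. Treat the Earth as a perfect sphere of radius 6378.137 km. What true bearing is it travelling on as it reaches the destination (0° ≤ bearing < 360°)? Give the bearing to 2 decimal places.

Angular distance δ = d/R = 2815.9 / 6378.137 = 0.441493 rad.
Start latitude φ₁ = 1.028400 rad; initial bearing θ = 5.207713 rad.
sin φ₂ = sin φ₁ cos δ + cos φ₁ sin δ cos θ = (0.856474)(0.904115) + (0.516190)(0.427289)(0.475317) = 0.879188
φ₂ = asin(0.879188) = 1.074156 rad = 61.545°.
Then Δλ = atan2(-0.194054, 0.151113) = -0.909170 rad, from sin θ sin δ cos φ₁ over cos δ − sin φ₁ sin φ₂.
λ₂ = λ₁ + Δλ = 103.915°.
The forward bearing on arrival equals the back-azimuth from the destination plus 180°.
Back-azimuth from P₂ (61.54°, 103.92°) to P₁ (58.92°, 156.01°), with Δλ' = λ₁ − λ₂ = 52.09°: atan2( sin Δλ' cos φ₁ , cos φ₂ sin φ₁ − sin φ₂ cos φ₁ cos Δλ' ) = 72.39°.
Final bearing = (72.39° + 180°) mod 360° = 252.39°.

final bearing 252.39°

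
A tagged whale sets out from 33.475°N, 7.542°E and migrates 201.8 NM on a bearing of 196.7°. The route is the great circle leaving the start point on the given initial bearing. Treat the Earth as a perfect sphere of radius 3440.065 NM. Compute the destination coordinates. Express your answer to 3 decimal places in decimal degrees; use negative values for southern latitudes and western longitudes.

latitude 30.251°, longitude 6.424°

Central angle δ = d/R = 0.058662 rad.
Start latitude φ₁ = 0.584249 rad; initial bearing θ = 3.433063 rad.
Applying the spherical law of cosines for sides, sin φ₂ = sin φ₁ cos δ + cos φ₁ sin δ cos θ = 0.503784, so φ₂ = 30.251°.
For the longitude increment, Δλ = atan2( sin θ sin δ cos φ₁, cos δ − sin φ₁ sin φ₂ ) = atan2(-0.014053, 0.720406) = -1.118°.
λ₂ = λ₁ + Δλ = 6.424°.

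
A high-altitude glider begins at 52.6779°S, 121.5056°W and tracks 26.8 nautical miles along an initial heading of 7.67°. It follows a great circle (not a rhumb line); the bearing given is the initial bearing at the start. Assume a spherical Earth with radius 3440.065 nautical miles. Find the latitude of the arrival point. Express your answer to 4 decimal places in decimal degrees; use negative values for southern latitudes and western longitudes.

δ = 26.8/3440.065 = 0.007791 rad (0.4464°).
With φ₁ = -52.6779° = -0.919403 rad and θ = 7.67° = 0.133867 rad:
sin φ₂ = sin φ₁ cos δ + cos φ₁ sin δ cos θ = (-0.795240)(0.999970) + (0.606295)(0.007790)(0.991053) = -0.790534
φ₂ = asin(-0.790534) = -0.911681 rad = -52.2355°.
Then Δλ = atan2(0.000630, 0.371305) = 0.001698 rad, from sin θ sin δ cos φ₁ over cos δ − sin φ₁ sin φ₂.
Hence λ₂ = -121.5056° + 0.0973° = -121.4083°.

latitude -52.2355°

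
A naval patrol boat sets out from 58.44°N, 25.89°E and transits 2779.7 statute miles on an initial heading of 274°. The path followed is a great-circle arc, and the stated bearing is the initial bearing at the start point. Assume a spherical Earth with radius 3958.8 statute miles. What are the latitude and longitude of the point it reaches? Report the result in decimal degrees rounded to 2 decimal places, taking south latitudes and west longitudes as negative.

latitude 42.39°, longitude -34.83°

Central angle δ = d/R = 0.702157 rad.
Start latitude φ₁ = 1.019970 rad; initial bearing θ = 4.782202 rad.
Destination latitude: φ₂ = arcsin( sin φ₁ cos δ + cos φ₁ sin δ cos θ ) = arcsin(0.674111) = 42.39°.
Then Δλ = atan2(-0.337217, 0.189046) = -1.059848 rad, from sin θ sin δ cos φ₁ over cos δ − sin φ₁ sin φ₂.
Hence λ₂ = 25.89° + -60.72° = -34.83°.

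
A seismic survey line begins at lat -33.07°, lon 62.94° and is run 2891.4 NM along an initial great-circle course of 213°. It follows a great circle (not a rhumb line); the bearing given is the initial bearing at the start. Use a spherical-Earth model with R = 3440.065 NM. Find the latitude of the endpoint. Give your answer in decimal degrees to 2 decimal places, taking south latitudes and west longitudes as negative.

δ = 2891.4/3440.065 = 0.840507 rad (48.1575°).
With φ₁ = -33.07° = -0.577180 rad and θ = 213° = 3.717551 rad:
sin φ₂ = sin φ₁ cos δ + cos φ₁ sin δ cos θ = (-0.545663)(0.667085) + (0.838005)(0.744982)(-0.838671) = -0.887584
φ₂ = asin(-0.887584) = -1.092074 rad = -62.57°.
Then Δλ = atan2(-0.340017, 0.182763) = -1.077592 rad, from sin θ sin δ cos φ₁ over cos δ − sin φ₁ sin φ₂.
λ₂ = λ₁ + Δλ = 1.20°.

latitude -62.57°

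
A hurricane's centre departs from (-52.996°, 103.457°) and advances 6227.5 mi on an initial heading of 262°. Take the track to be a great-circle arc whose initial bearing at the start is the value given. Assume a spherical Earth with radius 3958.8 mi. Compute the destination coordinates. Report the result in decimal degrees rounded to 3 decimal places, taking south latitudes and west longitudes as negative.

The arc subtends δ = 6227.5/3958.8 = 1.573078 rad at the centre.
Converting: φ₁ = -0.924955 rad, θ = 4.572763 rad.
Destination latitude: φ₂ = arcsin( sin φ₁ cos δ + cos φ₁ sin δ cos θ ) = arcsin(-0.081942) = -4.700°.
Then Δλ = atan2(-0.596012, -0.067720) = -1.683933 rad, from sin θ sin δ cos φ₁ over cos δ − sin φ₁ sin φ₂.
Hence λ₂ = 103.457° + -96.482° = 6.975°.

latitude -4.700°, longitude 6.975°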